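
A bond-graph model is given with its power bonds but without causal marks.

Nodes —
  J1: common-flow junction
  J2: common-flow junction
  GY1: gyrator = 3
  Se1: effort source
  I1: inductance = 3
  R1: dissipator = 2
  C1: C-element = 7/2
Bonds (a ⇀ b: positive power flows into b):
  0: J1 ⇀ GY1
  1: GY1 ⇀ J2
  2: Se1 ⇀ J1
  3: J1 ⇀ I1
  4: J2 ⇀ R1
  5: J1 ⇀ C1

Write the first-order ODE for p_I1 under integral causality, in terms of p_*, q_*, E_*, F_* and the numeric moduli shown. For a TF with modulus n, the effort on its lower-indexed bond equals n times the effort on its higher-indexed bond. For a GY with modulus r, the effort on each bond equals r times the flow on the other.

dp_I1/dt = E_Se1 - 3*p_I1/2 - 2*q_C1/7

β2 stroke→J1  (Se1 fixes effort; stroke away)
β3 stroke→I1  (I1 outputs flow p/I1)
β0 stroke→J1  (common-f at J1 fixed by 3)
β5 stroke→J1  (J1 flow already set via bond 3)
β1 stroke→J2  (GY1: gyrator matches bond 0)
β4 stroke→R1  (only one flow-in slot at J2)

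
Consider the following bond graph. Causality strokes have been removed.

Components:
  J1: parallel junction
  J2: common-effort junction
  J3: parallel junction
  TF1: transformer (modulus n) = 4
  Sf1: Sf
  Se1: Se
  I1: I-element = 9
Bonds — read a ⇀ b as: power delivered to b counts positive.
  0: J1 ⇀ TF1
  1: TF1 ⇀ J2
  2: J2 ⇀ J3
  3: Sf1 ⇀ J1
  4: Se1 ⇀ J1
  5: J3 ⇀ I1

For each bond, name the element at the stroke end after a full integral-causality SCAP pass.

#0 stroke→TF1
#1 stroke→J2
#2 stroke→J3
#3 stroke→Sf1
#4 stroke→J1
#5 stroke→I1

#3 stroke at Sf1  (Sf1: flow source, stroke at near end)
#4 stroke at J1  (Se1: effort source, stroke at far end)
#0 stroke at TF1  (J1 effort already set via bond 4)
#1 stroke at J2  (TF TF1: opposite of bond 0)
#2 stroke at J3  (0-jn J2 has e-setter on 1)
#5 stroke at I1  (J3: bond 2 brought effort, rest push out)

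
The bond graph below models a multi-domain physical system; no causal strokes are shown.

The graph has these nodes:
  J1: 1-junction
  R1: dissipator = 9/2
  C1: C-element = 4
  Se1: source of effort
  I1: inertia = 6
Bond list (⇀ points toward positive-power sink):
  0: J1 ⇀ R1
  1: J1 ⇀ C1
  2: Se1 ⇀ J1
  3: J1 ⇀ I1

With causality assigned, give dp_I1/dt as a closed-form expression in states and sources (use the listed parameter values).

β2 stroke→J1  (source Se1 imposes e)
β1 stroke→J1  (C1 outputs effort q/C1)
β3 stroke→I1  (I1 outputs flow p/I1)
β0 stroke→J1  (J1: bond 3 brought flow, rest push out)

dp_I1/dt = E_Se1 - 3*p_I1/4 - q_C1/4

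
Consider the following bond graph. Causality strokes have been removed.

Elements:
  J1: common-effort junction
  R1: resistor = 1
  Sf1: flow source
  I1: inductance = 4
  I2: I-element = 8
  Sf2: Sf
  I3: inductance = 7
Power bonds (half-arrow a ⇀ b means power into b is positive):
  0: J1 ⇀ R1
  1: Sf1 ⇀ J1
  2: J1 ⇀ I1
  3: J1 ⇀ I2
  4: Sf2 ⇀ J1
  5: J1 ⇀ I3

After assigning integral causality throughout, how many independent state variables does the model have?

β1 |Sf1  (source Sf1 imposes f)
β4 |Sf2  (source Sf2 imposes f)
β2 |I1  (I1 outputs flow p/I1)
β3 |I2  (I2 integral (f out))
β5 |I3  (prefer integral on I3)
β0 |J1  (J1 needs exactly one e-in)

3  (I1, I2, I3 all integral)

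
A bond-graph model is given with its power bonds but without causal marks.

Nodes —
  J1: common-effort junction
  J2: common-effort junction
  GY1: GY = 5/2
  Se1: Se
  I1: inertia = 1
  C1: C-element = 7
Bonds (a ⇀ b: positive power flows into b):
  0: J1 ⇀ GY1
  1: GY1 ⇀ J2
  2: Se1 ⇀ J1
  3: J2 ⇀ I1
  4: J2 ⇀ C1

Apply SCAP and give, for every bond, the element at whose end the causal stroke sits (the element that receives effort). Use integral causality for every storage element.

b0 stroke at GY1
b1 stroke at GY1
b2 stroke at J1
b3 stroke at I1
b4 stroke at J2

bond 2 →J1  (Se1: effort source, stroke at far end)
bond 0 →GY1  (0-jn J1 has e-setter on 2)
bond 1 →GY1  (through GY1, causality inverts; strokes same side of GY1)
bond 3 →I1  (I1 integral (f out))
bond 4 →J2  (J2: last free bond brings effort in)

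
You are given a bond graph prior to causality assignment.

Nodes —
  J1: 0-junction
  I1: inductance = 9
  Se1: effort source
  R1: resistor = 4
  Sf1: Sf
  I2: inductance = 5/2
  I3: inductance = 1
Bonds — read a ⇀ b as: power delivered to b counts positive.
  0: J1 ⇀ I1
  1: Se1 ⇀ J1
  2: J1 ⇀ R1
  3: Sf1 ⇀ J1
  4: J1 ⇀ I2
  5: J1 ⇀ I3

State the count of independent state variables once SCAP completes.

β1 →J1  (Se1 fixes effort; stroke away)
β3 →Sf1  (Sf1 (Sf) sets flow on bond)
β0 →I1  (J1 effort already set via bond 1)
β2 →R1  (J1 effort already set via bond 1)
β4 →I2  (0-jn J1 has e-setter on 1)
β5 →I3  (0-jn J1 has e-setter on 1)

3  (I1, I2, I3 all integral)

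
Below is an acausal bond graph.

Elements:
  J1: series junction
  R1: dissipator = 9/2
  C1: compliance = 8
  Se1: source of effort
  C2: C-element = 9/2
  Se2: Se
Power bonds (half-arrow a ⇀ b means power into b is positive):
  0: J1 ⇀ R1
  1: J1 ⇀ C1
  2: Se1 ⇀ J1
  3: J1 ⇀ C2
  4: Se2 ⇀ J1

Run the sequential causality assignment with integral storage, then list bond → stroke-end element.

b0 |R1
b1 |J1
b2 |J1
b3 |J1
b4 |J1

β2 |J1  (source Se1 imposes e)
β4 |J1  (Se2 (Se) sets effort on bond)
β1 |J1  (C1: C, integral causality)
β3 |J1  (C2: C, integral causality)
β0 |R1  (J1: last free bond brings flow in)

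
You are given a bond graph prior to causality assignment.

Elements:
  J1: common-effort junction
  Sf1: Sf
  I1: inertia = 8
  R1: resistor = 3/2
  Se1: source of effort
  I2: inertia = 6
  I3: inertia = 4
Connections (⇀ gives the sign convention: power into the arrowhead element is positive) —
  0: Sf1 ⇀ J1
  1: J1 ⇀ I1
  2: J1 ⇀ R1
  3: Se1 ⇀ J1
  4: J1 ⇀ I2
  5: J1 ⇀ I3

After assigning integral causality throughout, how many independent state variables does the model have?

bond 0 →Sf1  (Sf1 (Sf) sets flow on bond)
bond 3 →J1  (source Se1 imposes e)
bond 1 →I1  (0-jn J1 has e-setter on 3)
bond 2 →R1  (J1: bond 3 brought effort, rest push out)
bond 4 →I2  (J1 effort already set via bond 3)
bond 5 →I3  (J1 effort already set via bond 3)

3  (I1, I2, I3 all integral)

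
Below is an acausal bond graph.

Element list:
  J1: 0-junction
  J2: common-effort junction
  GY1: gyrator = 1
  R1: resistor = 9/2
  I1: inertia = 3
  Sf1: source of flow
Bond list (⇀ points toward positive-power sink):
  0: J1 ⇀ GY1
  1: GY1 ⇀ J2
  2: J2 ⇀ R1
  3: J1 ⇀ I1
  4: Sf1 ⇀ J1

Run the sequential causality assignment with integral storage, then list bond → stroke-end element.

#4 |Sf1  (Sf1: flow source, stroke at near end)
#3 |I1  (prefer integral on I1)
#0 |J1  (J1: last free bond brings effort in)
#1 |J2  (GY1: gyrator matches bond 0)
#2 |R1  (0-jn J2 has e-setter on 1)

b0 →J1
b1 →J2
b2 →R1
b3 →I1
b4 →Sf1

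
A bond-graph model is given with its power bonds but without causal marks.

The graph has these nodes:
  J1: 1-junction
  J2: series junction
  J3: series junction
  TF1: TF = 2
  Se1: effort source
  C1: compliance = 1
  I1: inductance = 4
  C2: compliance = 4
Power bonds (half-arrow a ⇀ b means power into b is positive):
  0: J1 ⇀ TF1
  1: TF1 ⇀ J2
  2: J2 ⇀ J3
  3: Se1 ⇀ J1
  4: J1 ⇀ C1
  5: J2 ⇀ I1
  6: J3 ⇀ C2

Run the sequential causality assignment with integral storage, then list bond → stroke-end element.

#0 stroke at TF1
#1 stroke at J2
#2 stroke at J2
#3 stroke at J1
#4 stroke at J1
#5 stroke at I1
#6 stroke at J3

#3 stroke at J1  (source Se1 imposes e)
#4 stroke at J1  (C1 outputs effort q/C1)
#0 stroke at TF1  (only one flow-in slot at J1)
#1 stroke at J2  (through TF1, causality passes straight; one stroke at TF1)
#5 stroke at I1  (prefer integral on I1)
#2 stroke at J2  (J2 flow already set via bond 5)
#6 stroke at J3  (J3: bond 2 brought flow, rest push out)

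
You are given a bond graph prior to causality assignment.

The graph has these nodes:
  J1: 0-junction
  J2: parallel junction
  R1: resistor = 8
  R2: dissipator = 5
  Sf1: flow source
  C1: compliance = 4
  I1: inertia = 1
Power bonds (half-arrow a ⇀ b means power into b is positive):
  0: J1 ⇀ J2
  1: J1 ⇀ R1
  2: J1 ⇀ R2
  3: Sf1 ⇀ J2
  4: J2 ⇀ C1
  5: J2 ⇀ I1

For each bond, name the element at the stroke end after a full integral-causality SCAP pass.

bond 3 →Sf1  (Sf1 fixes flow; stroke at Sf1)
bond 4 →J2  (C1: C, integral causality)
bond 0 →J1  (0-jn J2 has e-setter on 4)
bond 5 →I1  (J2: bond 4 brought effort, rest push out)
bond 1 →R1  (common-e at J1 fixed by 0)
bond 2 →R2  (0-jn J1 has e-setter on 0)

#0 stroke at J1
#1 stroke at R1
#2 stroke at R2
#3 stroke at Sf1
#4 stroke at J2
#5 stroke at I1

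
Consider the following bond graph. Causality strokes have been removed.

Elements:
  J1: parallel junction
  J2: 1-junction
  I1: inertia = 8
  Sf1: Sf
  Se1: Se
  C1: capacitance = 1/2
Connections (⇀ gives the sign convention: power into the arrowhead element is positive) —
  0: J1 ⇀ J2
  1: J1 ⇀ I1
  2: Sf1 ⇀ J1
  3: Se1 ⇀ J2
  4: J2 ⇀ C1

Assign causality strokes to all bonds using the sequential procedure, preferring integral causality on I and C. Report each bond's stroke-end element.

bond 0 stroke→J1
bond 1 stroke→I1
bond 2 stroke→Sf1
bond 3 stroke→J2
bond 4 stroke→J2

β2 stroke at Sf1  (source Sf1 imposes f)
β3 stroke at J2  (Se1 (Se) sets effort on bond)
β1 stroke at I1  (I1 integral (f out))
β0 stroke at J1  (only one effort-in slot at J1)
β4 stroke at J2  (J2: bond 0 brought flow, rest push out)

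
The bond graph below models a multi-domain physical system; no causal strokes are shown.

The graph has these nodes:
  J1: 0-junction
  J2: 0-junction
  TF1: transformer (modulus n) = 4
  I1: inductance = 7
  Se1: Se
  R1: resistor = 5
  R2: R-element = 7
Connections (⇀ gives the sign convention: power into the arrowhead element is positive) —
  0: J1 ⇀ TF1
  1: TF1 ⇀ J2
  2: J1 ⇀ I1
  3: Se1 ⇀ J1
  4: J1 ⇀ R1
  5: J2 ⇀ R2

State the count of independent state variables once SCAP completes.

1  (I1 all integral)

#3 stroke at J1  (Se1 (Se) sets effort on bond)
#0 stroke at TF1  (common-e at J1 fixed by 3)
#2 stroke at I1  (0-jn J1 has e-setter on 3)
#4 stroke at R1  (J1 effort already set via bond 3)
#1 stroke at J2  (TF1 one-in-one-out from 0)
#5 stroke at R2  (J2 effort already set via bond 1)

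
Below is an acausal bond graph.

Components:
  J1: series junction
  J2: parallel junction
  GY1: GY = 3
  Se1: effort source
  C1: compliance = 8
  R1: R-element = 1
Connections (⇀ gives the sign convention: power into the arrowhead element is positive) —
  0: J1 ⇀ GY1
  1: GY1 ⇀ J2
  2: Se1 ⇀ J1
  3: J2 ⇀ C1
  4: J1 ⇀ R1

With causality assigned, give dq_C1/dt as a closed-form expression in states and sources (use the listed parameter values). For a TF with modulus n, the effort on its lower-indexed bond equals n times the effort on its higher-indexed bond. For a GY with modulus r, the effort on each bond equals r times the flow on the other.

dq_C1/dt = E_Se1/3 - q_C1/72

β2 |J1  (source Se1 imposes e)
β3 |J2  (prefer integral on C1)
β1 |GY1  (common-e at J2 fixed by 3)
β0 |GY1  (through GY1, causality inverts; strokes same side of GY1)
β4 |J1  (J1 flow already set via bond 0)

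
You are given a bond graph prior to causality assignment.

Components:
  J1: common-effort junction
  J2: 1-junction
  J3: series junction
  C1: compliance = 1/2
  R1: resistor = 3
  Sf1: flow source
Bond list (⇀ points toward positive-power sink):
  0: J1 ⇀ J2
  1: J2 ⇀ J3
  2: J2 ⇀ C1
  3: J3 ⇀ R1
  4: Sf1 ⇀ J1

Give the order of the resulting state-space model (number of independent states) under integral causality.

#4 →Sf1  (Sf1 fixes flow; stroke at Sf1)
#0 →J1  (closing 0-jn rule on J1)
#1 →J2  (J2: bond 0 brought flow, rest push out)
#2 →J2  (J2: bond 0 brought flow, rest push out)
#3 →J3  (common-f at J3 fixed by 1)

1  (C1 all integral)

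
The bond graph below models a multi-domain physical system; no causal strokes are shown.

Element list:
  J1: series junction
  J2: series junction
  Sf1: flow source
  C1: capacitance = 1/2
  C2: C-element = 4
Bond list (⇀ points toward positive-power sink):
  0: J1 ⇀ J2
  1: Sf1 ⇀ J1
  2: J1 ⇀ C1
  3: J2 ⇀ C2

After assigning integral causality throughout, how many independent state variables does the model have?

2  (C1, C2 all integral)

#1 |Sf1  (Sf1 fixes flow; stroke at Sf1)
#0 |J1  (J1: bond 1 brought flow, rest push out)
#2 |J1  (J1: bond 1 brought flow, rest push out)
#3 |J2  (J2: bond 0 brought flow, rest push out)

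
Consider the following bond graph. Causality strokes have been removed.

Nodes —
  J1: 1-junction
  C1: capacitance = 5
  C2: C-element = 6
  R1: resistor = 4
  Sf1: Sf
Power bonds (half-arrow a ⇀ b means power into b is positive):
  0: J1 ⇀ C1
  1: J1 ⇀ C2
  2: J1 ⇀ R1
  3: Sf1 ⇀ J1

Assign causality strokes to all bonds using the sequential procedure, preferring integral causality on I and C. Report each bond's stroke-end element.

bond 0 stroke→J1
bond 1 stroke→J1
bond 2 stroke→J1
bond 3 stroke→Sf1

#3 stroke→Sf1  (source Sf1 imposes f)
#0 stroke→J1  (J1 flow already set via bond 3)
#1 stroke→J1  (common-f at J1 fixed by 3)
#2 stroke→J1  (1-jn J1 has f-setter on 3)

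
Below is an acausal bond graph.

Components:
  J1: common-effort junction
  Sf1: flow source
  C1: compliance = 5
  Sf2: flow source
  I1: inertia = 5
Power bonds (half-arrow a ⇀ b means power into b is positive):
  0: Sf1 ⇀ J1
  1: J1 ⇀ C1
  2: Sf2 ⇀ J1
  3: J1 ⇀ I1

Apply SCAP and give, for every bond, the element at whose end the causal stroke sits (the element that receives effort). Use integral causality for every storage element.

bond 0 |Sf1  (Sf1: flow source, stroke at near end)
bond 2 |Sf2  (source Sf2 imposes f)
bond 1 |J1  (C1: C, integral causality)
bond 3 |I1  (J1 effort already set via bond 1)

β0 stroke→Sf1
β1 stroke→J1
β2 stroke→Sf2
β3 stroke→I1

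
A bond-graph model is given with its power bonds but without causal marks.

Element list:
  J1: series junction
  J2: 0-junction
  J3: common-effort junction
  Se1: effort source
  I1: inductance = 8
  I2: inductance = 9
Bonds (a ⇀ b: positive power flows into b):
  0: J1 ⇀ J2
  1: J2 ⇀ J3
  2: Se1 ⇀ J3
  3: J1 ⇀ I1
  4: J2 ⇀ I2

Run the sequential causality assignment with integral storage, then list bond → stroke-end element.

bond 2 stroke→J3  (Se1 fixes effort; stroke away)
bond 1 stroke→J2  (common-e at J3 fixed by 2)
bond 0 stroke→J1  (J2 effort already set via bond 1)
bond 4 stroke→I2  (common-e at J2 fixed by 1)
bond 3 stroke→I1  (J1 needs exactly one f-in)

b0 stroke at J1
b1 stroke at J2
b2 stroke at J3
b3 stroke at I1
b4 stroke at I2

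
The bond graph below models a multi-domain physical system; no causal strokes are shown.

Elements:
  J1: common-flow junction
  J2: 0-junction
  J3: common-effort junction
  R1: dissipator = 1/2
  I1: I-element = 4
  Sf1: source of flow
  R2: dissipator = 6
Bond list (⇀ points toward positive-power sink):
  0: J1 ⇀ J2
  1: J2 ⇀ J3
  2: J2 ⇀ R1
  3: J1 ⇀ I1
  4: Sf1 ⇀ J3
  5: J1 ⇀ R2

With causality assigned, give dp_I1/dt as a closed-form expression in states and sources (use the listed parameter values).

dp_I1/dt = -F_Sf1/2 - 13*p_I1/8

β4 stroke→Sf1  (Sf1 (Sf) sets flow on bond)
β1 stroke→J3  (J3 needs exactly one e-in)
β3 stroke→I1  (I1 integral (f out))
β0 stroke→J1  (J1 flow already set via bond 3)
β5 stroke→J1  (common-f at J1 fixed by 3)
β2 stroke→J2  (J2: last free bond brings effort in)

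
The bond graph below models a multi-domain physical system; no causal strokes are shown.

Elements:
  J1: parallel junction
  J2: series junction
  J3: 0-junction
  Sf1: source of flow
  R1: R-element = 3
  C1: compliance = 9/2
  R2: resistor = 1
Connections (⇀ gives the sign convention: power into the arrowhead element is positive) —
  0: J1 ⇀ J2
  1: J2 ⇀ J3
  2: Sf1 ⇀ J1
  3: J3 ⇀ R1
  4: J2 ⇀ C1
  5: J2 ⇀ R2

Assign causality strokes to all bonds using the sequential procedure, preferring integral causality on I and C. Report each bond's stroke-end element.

bond 0 stroke→J1
bond 1 stroke→J2
bond 2 stroke→Sf1
bond 3 stroke→J3
bond 4 stroke→J2
bond 5 stroke→J2

#2 stroke at Sf1  (Sf1 (Sf) sets flow on bond)
#0 stroke at J1  (J1: last free bond brings effort in)
#1 stroke at J2  (common-f at J2 fixed by 0)
#4 stroke at J2  (J2 flow already set via bond 0)
#5 stroke at J2  (J2 flow already set via bond 0)
#3 stroke at J3  (J3: last free bond brings effort in)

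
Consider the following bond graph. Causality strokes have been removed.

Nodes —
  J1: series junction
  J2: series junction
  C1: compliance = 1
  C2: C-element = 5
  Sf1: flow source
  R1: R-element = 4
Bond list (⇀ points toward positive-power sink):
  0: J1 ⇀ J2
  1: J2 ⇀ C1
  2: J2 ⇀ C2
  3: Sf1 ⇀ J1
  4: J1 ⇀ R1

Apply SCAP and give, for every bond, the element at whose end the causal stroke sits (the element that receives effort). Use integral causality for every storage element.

β0 stroke→J1
β1 stroke→J2
β2 stroke→J2
β3 stroke→Sf1
β4 stroke→J1

b3 →Sf1  (Sf1: flow source, stroke at near end)
b0 →J1  (1-jn J1 has f-setter on 3)
b4 →J1  (J1 flow already set via bond 3)
b1 →J2  (1-jn J2 has f-setter on 0)
b2 →J2  (J2: bond 0 brought flow, rest push out)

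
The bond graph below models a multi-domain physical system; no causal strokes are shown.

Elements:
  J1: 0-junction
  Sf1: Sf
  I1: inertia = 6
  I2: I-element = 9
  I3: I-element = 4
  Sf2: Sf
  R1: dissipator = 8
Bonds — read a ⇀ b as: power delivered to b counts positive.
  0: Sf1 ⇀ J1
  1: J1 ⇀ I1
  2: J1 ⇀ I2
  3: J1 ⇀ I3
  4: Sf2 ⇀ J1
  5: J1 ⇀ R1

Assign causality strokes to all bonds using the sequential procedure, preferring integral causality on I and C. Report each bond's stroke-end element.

#0 stroke→Sf1
#1 stroke→I1
#2 stroke→I2
#3 stroke→I3
#4 stroke→Sf2
#5 stroke→J1

β0 |Sf1  (Sf1: flow source, stroke at near end)
β4 |Sf2  (Sf2 fixes flow; stroke at Sf2)
β1 |I1  (prefer integral on I1)
β2 |I2  (I2 outputs flow p/I2)
β3 |I3  (I3 integral (f out))
β5 |J1  (J1 needs exactly one e-in)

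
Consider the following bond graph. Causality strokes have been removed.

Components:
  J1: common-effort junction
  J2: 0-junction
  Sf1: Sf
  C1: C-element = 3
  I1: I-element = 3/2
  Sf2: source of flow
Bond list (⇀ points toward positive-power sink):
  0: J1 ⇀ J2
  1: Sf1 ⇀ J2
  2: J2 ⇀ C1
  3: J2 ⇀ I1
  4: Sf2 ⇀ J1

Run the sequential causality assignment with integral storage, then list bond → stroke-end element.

bond 1 →Sf1  (source Sf1 imposes f)
bond 4 →Sf2  (source Sf2 imposes f)
bond 0 →J1  (J1: last free bond brings effort in)
bond 2 →J2  (C1 outputs effort q/C1)
bond 3 →I1  (common-e at J2 fixed by 2)

b0 →J1
b1 →Sf1
b2 →J2
b3 →I1
b4 →Sf2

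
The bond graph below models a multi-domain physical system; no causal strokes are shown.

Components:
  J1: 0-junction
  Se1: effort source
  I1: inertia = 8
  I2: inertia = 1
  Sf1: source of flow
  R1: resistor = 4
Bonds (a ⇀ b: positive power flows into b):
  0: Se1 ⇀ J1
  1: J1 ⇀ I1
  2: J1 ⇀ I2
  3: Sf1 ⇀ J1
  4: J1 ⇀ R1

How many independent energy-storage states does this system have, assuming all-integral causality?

bond 0 stroke→J1  (Se1 (Se) sets effort on bond)
bond 3 stroke→Sf1  (Sf1 (Sf) sets flow on bond)
bond 1 stroke→I1  (J1 effort already set via bond 0)
bond 2 stroke→I2  (common-e at J1 fixed by 0)
bond 4 stroke→R1  (J1: bond 0 brought effort, rest push out)

2  (I1, I2 all integral)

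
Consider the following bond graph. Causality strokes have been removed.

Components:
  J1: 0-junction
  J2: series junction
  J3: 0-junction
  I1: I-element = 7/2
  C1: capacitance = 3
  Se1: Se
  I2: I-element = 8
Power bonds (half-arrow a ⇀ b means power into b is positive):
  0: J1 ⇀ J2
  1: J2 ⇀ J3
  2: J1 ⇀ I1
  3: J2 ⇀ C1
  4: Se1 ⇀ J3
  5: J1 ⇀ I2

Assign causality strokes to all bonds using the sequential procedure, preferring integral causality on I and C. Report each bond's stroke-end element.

bond 0 →J1
bond 1 →J2
bond 2 →I1
bond 3 →J2
bond 4 →J3
bond 5 →I2

bond 4 |J3  (Se1: effort source, stroke at far end)
bond 1 |J2  (common-e at J3 fixed by 4)
bond 2 |I1  (I1: I, integral causality)
bond 3 |J2  (C1 integral (e out))
bond 0 |J1  (J2: last free bond brings flow in)
bond 5 |I2  (J1: bond 0 brought effort, rest push out)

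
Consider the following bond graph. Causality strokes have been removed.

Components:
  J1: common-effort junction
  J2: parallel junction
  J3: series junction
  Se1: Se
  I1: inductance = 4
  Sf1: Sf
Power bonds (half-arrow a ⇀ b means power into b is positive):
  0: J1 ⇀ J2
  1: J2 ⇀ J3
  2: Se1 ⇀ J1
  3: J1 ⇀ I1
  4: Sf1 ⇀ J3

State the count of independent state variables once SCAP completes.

β2 stroke→J1  (Se1 (Se) sets effort on bond)
β4 stroke→Sf1  (source Sf1 imposes f)
β0 stroke→J2  (J1: bond 2 brought effort, rest push out)
β3 stroke→I1  (J1: bond 2 brought effort, rest push out)
β1 stroke→J3  (common-e at J2 fixed by 0)

1  (I1 all integral)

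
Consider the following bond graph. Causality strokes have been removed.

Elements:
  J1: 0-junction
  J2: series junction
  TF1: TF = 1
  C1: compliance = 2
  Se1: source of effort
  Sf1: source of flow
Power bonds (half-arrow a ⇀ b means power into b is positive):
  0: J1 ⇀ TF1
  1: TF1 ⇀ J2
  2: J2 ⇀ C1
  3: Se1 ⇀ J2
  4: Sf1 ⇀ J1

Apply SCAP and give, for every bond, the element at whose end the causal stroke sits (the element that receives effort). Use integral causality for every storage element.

#0 stroke→J1
#1 stroke→TF1
#2 stroke→J2
#3 stroke→J2
#4 stroke→Sf1

b3 →J2  (source Se1 imposes e)
b4 →Sf1  (source Sf1 imposes f)
b0 →J1  (J1 needs exactly one e-in)
b1 →TF1  (through TF1, causality passes straight; one stroke at TF1)
b2 →J2  (common-f at J2 fixed by 1)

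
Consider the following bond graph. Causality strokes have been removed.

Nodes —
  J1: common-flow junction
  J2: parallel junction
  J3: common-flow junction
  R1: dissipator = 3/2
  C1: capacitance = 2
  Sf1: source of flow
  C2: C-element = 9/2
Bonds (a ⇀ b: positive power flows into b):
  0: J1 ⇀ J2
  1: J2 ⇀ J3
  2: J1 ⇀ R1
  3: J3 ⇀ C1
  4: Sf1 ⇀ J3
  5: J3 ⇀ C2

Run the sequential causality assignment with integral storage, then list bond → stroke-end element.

bond 0 |J2
bond 1 |J3
bond 2 |J1
bond 3 |J3
bond 4 |Sf1
bond 5 |J3

b4 →Sf1  (Sf1: flow source, stroke at near end)
b1 →J3  (common-f at J3 fixed by 4)
b3 →J3  (J3 flow already set via bond 4)
b5 →J3  (J3: bond 4 brought flow, rest push out)
b0 →J2  (J2 needs exactly one e-in)
b2 →J1  (common-f at J1 fixed by 0)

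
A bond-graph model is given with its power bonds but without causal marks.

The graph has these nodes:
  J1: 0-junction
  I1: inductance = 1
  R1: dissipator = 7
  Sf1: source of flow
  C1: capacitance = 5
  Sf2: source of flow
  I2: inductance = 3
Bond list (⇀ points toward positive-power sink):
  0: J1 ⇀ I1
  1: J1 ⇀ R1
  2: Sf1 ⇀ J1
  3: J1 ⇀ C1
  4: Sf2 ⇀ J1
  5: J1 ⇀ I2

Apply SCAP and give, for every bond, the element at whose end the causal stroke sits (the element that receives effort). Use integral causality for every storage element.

β2 stroke→Sf1  (Sf1 (Sf) sets flow on bond)
β4 stroke→Sf2  (Sf2 (Sf) sets flow on bond)
β0 stroke→I1  (I1 outputs flow p/I1)
β3 stroke→J1  (C1: C, integral causality)
β1 stroke→R1  (J1: bond 3 brought effort, rest push out)
β5 stroke→I2  (J1 effort already set via bond 3)

#0 stroke→I1
#1 stroke→R1
#2 stroke→Sf1
#3 stroke→J1
#4 stroke→Sf2
#5 stroke→I2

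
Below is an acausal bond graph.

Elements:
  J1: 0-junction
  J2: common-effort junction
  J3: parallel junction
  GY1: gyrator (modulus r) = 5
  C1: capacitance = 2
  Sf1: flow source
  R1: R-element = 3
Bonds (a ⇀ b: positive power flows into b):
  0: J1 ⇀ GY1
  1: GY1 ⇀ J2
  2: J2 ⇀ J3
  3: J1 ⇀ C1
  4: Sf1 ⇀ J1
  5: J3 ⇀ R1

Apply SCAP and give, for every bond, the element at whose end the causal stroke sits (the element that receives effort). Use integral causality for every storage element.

bond 4 |Sf1  (Sf1 fixes flow; stroke at Sf1)
bond 3 |J1  (C1 outputs effort q/C1)
bond 0 |GY1  (common-e at J1 fixed by 3)
bond 1 |GY1  (GY1 both-in/both-out from 0)
bond 2 |J2  (J2 needs exactly one e-in)
bond 5 |J3  (only one effort-in slot at J3)

β0 →GY1
β1 →GY1
β2 →J2
β3 →J1
β4 →Sf1
β5 →J3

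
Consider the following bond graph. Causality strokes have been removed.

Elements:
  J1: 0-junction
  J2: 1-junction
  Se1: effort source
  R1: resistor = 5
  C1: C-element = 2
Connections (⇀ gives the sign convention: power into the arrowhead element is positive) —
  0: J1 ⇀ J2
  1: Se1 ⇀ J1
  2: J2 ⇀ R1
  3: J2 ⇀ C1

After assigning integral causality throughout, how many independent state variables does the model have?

1  (C1 all integral)

bond 1 |J1  (Se1 (Se) sets effort on bond)
bond 0 |J2  (common-e at J1 fixed by 1)
bond 3 |J2  (prefer integral on C1)
bond 2 |R1  (closing 1-jn rule on J2)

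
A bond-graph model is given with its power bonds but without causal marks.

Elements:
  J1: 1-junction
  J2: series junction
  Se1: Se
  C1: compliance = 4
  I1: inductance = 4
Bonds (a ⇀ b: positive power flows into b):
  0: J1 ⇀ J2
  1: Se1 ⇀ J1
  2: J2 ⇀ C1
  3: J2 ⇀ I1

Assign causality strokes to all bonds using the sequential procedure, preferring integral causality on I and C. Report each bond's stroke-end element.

#1 stroke→J1  (Se1 fixes effort; stroke away)
#0 stroke→J2  (J1: last free bond brings flow in)
#2 stroke→J2  (C1 integral (e out))
#3 stroke→I1  (only one flow-in slot at J2)

#0 stroke at J2
#1 stroke at J1
#2 stroke at J2
#3 stroke at I1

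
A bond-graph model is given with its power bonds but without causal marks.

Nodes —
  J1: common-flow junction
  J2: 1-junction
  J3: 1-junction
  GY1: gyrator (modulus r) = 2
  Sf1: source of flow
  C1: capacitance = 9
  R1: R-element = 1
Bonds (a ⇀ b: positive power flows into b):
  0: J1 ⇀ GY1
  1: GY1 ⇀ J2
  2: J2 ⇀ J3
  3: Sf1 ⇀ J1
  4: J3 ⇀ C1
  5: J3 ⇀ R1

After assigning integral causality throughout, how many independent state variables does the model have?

1  (C1 all integral)

b3 stroke at Sf1  (Sf1 fixes flow; stroke at Sf1)
b0 stroke at J1  (1-jn J1 has f-setter on 3)
b1 stroke at J2  (GY1: gyrator matches bond 0)
b2 stroke at J3  (only one flow-in slot at J2)
b4 stroke at J3  (C1 integral (e out))
b5 stroke at R1  (J3 needs exactly one f-in)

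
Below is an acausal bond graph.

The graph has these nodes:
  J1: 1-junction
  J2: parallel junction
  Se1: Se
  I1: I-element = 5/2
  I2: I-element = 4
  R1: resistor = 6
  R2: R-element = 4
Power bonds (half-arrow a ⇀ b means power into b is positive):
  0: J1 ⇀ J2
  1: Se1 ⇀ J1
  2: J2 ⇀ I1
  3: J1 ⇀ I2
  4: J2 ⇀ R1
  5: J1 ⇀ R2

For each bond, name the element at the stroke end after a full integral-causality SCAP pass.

bond 1 stroke at J1  (Se1 (Se) sets effort on bond)
bond 2 stroke at I1  (I1 outputs flow p/I1)
bond 3 stroke at I2  (I2: I, integral causality)
bond 0 stroke at J1  (J1: bond 3 brought flow, rest push out)
bond 5 stroke at J1  (J1 flow already set via bond 3)
bond 4 stroke at J2  (only one effort-in slot at J2)

b0 |J1
b1 |J1
b2 |I1
b3 |I2
b4 |J2
b5 |J1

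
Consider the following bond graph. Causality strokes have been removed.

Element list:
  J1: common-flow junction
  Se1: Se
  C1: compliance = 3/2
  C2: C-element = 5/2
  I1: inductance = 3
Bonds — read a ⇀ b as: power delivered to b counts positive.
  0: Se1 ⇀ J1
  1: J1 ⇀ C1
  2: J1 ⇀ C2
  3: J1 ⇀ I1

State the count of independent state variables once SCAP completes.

3  (C1, C2, I1 all integral)

β0 →J1  (Se1: effort source, stroke at far end)
β1 →J1  (C1 integral (e out))
β2 →J1  (C2 integral (e out))
β3 →I1  (closing 1-jn rule on J1)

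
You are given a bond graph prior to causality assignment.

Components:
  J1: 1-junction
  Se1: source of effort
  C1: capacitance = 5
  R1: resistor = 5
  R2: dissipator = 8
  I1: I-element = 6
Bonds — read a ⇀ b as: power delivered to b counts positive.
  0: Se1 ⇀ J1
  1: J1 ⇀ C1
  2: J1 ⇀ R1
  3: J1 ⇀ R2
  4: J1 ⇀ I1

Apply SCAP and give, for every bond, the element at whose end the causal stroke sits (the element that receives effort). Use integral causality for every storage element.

#0 stroke at J1  (Se1 (Se) sets effort on bond)
#1 stroke at J1  (prefer integral on C1)
#4 stroke at I1  (I1 integral (f out))
#2 stroke at J1  (1-jn J1 has f-setter on 4)
#3 stroke at J1  (J1: bond 4 brought flow, rest push out)

b0 |J1
b1 |J1
b2 |J1
b3 |J1
b4 |I1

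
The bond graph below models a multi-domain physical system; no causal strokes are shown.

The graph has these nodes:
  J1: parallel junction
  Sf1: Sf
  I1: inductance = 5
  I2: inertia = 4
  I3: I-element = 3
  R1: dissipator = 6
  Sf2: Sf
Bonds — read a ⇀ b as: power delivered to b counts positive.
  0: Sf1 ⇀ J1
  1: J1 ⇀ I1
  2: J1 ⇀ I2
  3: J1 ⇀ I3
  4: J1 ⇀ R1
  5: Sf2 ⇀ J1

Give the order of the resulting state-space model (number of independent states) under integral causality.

#0 →Sf1  (Sf1: flow source, stroke at near end)
#5 →Sf2  (Sf2: flow source, stroke at near end)
#1 →I1  (I1 integral (f out))
#2 →I2  (I2 integral (f out))
#3 →I3  (prefer integral on I3)
#4 →J1  (J1: last free bond brings effort in)

3  (I1, I2, I3 all integral)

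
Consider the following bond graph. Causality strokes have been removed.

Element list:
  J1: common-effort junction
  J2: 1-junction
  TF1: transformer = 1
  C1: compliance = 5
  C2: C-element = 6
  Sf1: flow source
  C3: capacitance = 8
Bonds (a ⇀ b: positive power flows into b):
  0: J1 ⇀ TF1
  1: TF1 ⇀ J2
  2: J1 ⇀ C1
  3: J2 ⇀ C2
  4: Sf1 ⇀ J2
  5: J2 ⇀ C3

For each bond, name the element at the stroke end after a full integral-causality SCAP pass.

bond 0 stroke at TF1
bond 1 stroke at J2
bond 2 stroke at J1
bond 3 stroke at J2
bond 4 stroke at Sf1
bond 5 stroke at J2

#4 stroke→Sf1  (Sf1 fixes flow; stroke at Sf1)
#1 stroke→J2  (1-jn J2 has f-setter on 4)
#3 stroke→J2  (J2: bond 4 brought flow, rest push out)
#5 stroke→J2  (J2 flow already set via bond 4)
#0 stroke→TF1  (TF1 one-in-one-out from 1)
#2 stroke→J1  (closing 0-jn rule on J1)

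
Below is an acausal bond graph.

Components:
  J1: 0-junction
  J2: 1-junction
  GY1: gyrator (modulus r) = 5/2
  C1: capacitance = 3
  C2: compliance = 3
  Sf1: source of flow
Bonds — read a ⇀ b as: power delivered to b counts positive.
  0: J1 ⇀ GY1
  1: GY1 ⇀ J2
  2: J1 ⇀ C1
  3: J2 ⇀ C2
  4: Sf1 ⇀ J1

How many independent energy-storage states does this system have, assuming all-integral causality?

2  (C1, C2 all integral)

#4 →Sf1  (Sf1: flow source, stroke at near end)
#2 →J1  (C1: C, integral causality)
#0 →GY1  (0-jn J1 has e-setter on 2)
#1 →GY1  (GY GY1: same side as bond 0)
#3 →J2  (J2: bond 1 brought flow, rest push out)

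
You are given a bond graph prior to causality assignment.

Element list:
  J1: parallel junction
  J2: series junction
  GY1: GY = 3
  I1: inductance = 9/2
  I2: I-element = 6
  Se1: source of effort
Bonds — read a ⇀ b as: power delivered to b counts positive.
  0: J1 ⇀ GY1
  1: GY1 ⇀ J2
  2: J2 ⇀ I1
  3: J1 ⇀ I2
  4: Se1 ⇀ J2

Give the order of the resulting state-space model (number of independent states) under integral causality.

β4 stroke→J2  (Se1: effort source, stroke at far end)
β2 stroke→I1  (prefer integral on I1)
β1 stroke→J2  (J2: bond 2 brought flow, rest push out)
β0 stroke→J1  (through GY1, causality inverts; strokes same side of GY1)
β3 stroke→I2  (J1: bond 0 brought effort, rest push out)

2  (I1, I2 all integral)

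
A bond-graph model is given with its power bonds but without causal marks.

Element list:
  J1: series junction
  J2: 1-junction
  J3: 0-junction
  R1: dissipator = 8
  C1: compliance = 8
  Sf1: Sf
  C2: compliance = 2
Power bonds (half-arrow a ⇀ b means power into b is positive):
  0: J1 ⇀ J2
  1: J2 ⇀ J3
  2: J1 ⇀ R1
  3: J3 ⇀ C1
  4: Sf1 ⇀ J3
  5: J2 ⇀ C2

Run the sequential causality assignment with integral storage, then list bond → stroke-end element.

#4 →Sf1  (Sf1 (Sf) sets flow on bond)
#3 →J3  (C1 outputs effort q/C1)
#1 →J2  (J3 effort already set via bond 3)
#5 →J2  (prefer integral on C2)
#0 →J1  (only one flow-in slot at J2)
#2 →R1  (J1: last free bond brings flow in)

bond 0 →J1
bond 1 →J2
bond 2 →R1
bond 3 →J3
bond 4 →Sf1
bond 5 →J2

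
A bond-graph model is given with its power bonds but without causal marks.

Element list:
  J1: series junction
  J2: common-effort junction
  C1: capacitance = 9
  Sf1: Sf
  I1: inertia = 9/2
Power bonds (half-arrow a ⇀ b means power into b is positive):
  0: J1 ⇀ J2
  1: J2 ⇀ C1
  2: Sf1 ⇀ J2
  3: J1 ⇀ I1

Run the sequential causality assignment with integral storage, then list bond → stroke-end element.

bond 0 stroke→J1
bond 1 stroke→J2
bond 2 stroke→Sf1
bond 3 stroke→I1

bond 2 →Sf1  (Sf1 (Sf) sets flow on bond)
bond 1 →J2  (C1 outputs effort q/C1)
bond 0 →J1  (common-e at J2 fixed by 1)
bond 3 →I1  (J1: last free bond brings flow in)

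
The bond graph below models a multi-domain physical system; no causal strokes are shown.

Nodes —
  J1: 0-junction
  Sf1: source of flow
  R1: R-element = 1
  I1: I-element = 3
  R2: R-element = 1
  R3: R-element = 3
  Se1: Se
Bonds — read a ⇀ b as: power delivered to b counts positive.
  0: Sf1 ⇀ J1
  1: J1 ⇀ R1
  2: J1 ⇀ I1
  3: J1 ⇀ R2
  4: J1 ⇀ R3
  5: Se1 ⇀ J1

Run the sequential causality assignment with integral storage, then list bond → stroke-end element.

β0 |Sf1  (Sf1: flow source, stroke at near end)
β5 |J1  (Se1: effort source, stroke at far end)
β1 |R1  (common-e at J1 fixed by 5)
β2 |I1  (common-e at J1 fixed by 5)
β3 |R2  (0-jn J1 has e-setter on 5)
β4 |R3  (J1 effort already set via bond 5)

β0 →Sf1
β1 →R1
β2 →I1
β3 →R2
β4 →R3
β5 →J1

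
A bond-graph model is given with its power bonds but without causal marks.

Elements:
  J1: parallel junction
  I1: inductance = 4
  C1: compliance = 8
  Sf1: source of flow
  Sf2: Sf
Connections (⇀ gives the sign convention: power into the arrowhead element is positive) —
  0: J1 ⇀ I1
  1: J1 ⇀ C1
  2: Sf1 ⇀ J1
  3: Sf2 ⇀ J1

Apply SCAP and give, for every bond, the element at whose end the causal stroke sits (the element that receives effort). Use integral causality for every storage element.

bond 0 |I1
bond 1 |J1
bond 2 |Sf1
bond 3 |Sf2

bond 2 →Sf1  (Sf1 fixes flow; stroke at Sf1)
bond 3 →Sf2  (source Sf2 imposes f)
bond 0 →I1  (I1: I, integral causality)
bond 1 →J1  (J1 needs exactly one e-in)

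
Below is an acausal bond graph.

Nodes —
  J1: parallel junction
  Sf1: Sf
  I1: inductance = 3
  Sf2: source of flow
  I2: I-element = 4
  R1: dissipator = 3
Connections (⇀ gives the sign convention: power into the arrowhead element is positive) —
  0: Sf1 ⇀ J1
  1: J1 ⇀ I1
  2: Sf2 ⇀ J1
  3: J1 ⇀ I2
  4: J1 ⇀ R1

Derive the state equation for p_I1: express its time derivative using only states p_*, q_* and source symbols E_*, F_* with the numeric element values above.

dp_I1/dt = 3*F_Sf1 + 3*F_Sf2 - p_I1 - 3*p_I2/4

bond 0 stroke→Sf1  (Sf1 (Sf) sets flow on bond)
bond 2 stroke→Sf2  (Sf2: flow source, stroke at near end)
bond 1 stroke→I1  (I1: I, integral causality)
bond 3 stroke→I2  (I2 outputs flow p/I2)
bond 4 stroke→J1  (J1: last free bond brings effort in)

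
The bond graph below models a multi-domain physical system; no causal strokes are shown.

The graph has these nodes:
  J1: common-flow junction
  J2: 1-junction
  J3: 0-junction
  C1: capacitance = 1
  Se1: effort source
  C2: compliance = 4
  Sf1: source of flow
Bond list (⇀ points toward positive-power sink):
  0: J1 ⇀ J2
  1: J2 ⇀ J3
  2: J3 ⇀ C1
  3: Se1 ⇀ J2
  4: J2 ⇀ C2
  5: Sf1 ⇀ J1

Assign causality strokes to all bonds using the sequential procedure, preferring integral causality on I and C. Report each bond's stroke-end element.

β3 →J2  (Se1 fixes effort; stroke away)
β5 →Sf1  (Sf1: flow source, stroke at near end)
β0 →J1  (common-f at J1 fixed by 5)
β1 →J2  (J2: bond 0 brought flow, rest push out)
β4 →J2  (J2: bond 0 brought flow, rest push out)
β2 →J3  (closing 0-jn rule on J3)

b0 →J1
b1 →J2
b2 →J3
b3 →J2
b4 →J2
b5 →Sf1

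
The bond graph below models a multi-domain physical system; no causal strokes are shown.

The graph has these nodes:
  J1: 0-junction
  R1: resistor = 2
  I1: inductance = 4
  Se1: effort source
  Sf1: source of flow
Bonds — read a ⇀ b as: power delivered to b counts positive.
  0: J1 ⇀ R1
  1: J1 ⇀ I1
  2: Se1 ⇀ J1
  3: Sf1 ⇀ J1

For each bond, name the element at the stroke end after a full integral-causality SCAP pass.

b2 |J1  (Se1: effort source, stroke at far end)
b3 |Sf1  (Sf1 fixes flow; stroke at Sf1)
b0 |R1  (J1: bond 2 brought effort, rest push out)
b1 |I1  (J1: bond 2 brought effort, rest push out)

β0 |R1
β1 |I1
β2 |J1
β3 |Sf1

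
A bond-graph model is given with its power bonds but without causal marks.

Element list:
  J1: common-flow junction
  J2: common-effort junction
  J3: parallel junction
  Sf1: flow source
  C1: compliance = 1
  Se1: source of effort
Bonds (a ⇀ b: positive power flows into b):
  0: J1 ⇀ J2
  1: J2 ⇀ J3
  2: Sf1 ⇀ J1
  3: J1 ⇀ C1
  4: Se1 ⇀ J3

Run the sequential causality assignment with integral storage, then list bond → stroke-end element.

bond 2 →Sf1  (Sf1 (Sf) sets flow on bond)
bond 4 →J3  (source Se1 imposes e)
bond 0 →J1  (common-f at J1 fixed by 2)
bond 3 →J1  (J1 flow already set via bond 2)
bond 1 →J2  (J2 needs exactly one e-in)

#0 stroke at J1
#1 stroke at J2
#2 stroke at Sf1
#3 stroke at J1
#4 stroke at J3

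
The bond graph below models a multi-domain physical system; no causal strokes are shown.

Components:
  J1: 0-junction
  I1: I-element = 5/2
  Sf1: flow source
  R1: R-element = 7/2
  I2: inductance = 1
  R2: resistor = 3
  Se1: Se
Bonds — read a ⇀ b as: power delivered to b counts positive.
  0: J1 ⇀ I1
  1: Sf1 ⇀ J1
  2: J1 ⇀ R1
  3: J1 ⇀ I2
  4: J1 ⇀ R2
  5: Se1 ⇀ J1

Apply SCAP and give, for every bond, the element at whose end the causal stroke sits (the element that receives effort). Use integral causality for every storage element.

b1 stroke→Sf1  (source Sf1 imposes f)
b5 stroke→J1  (Se1: effort source, stroke at far end)
b0 stroke→I1  (0-jn J1 has e-setter on 5)
b2 stroke→R1  (common-e at J1 fixed by 5)
b3 stroke→I2  (J1 effort already set via bond 5)
b4 stroke→R2  (J1 effort already set via bond 5)

bond 0 stroke at I1
bond 1 stroke at Sf1
bond 2 stroke at R1
bond 3 stroke at I2
bond 4 stroke at R2
bond 5 stroke at J1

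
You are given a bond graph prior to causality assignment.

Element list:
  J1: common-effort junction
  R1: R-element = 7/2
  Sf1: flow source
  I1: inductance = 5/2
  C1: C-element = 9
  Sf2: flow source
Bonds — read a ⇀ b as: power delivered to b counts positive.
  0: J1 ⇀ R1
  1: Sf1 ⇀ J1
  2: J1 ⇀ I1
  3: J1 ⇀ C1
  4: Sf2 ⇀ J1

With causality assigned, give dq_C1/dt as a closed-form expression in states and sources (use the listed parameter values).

dq_C1/dt = F_Sf1 + F_Sf2 - 2*p_I1/5 - 2*q_C1/63

b1 |Sf1  (Sf1 (Sf) sets flow on bond)
b4 |Sf2  (Sf2: flow source, stroke at near end)
b2 |I1  (I1 outputs flow p/I1)
b3 |J1  (C1 outputs effort q/C1)
b0 |R1  (J1: bond 3 brought effort, rest push out)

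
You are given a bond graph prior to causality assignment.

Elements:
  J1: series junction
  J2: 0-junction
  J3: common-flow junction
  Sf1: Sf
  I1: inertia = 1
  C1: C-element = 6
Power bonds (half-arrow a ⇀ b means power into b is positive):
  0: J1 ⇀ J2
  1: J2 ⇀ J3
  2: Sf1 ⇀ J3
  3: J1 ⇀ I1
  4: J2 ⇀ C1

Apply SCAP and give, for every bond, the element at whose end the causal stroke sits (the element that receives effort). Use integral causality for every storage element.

bond 0 stroke at J1
bond 1 stroke at J3
bond 2 stroke at Sf1
bond 3 stroke at I1
bond 4 stroke at J2

b2 stroke→Sf1  (Sf1 fixes flow; stroke at Sf1)
b1 stroke→J3  (J3 flow already set via bond 2)
b3 stroke→I1  (I1 integral (f out))
b0 stroke→J1  (common-f at J1 fixed by 3)
b4 stroke→J2  (J2 needs exactly one e-in)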